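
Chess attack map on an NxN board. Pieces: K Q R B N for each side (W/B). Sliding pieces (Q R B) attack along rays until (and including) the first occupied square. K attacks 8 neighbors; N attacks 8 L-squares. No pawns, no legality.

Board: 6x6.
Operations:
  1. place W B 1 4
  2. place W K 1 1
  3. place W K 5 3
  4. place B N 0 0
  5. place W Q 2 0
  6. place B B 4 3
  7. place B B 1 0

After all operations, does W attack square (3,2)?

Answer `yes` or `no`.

Answer: yes

Derivation:
Op 1: place WB@(1,4)
Op 2: place WK@(1,1)
Op 3: place WK@(5,3)
Op 4: place BN@(0,0)
Op 5: place WQ@(2,0)
Op 6: place BB@(4,3)
Op 7: place BB@(1,0)
Per-piece attacks for W:
  WK@(1,1): attacks (1,2) (1,0) (2,1) (0,1) (2,2) (2,0) (0,2) (0,0)
  WB@(1,4): attacks (2,5) (2,3) (3,2) (4,1) (5,0) (0,5) (0,3)
  WQ@(2,0): attacks (2,1) (2,2) (2,3) (2,4) (2,5) (3,0) (4,0) (5,0) (1,0) (3,1) (4,2) (5,3) (1,1) [ray(-1,0) blocked at (1,0); ray(1,1) blocked at (5,3); ray(-1,1) blocked at (1,1)]
  WK@(5,3): attacks (5,4) (5,2) (4,3) (4,4) (4,2)
W attacks (3,2): yes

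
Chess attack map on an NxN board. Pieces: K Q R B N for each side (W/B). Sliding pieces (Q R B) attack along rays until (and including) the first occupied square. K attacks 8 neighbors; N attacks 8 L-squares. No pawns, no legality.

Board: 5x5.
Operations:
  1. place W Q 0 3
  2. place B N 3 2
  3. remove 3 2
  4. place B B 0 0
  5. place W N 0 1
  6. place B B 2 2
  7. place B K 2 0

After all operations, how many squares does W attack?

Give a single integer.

Op 1: place WQ@(0,3)
Op 2: place BN@(3,2)
Op 3: remove (3,2)
Op 4: place BB@(0,0)
Op 5: place WN@(0,1)
Op 6: place BB@(2,2)
Op 7: place BK@(2,0)
Per-piece attacks for W:
  WN@(0,1): attacks (1,3) (2,2) (2,0)
  WQ@(0,3): attacks (0,4) (0,2) (0,1) (1,3) (2,3) (3,3) (4,3) (1,4) (1,2) (2,1) (3,0) [ray(0,-1) blocked at (0,1)]
Union (13 distinct): (0,1) (0,2) (0,4) (1,2) (1,3) (1,4) (2,0) (2,1) (2,2) (2,3) (3,0) (3,3) (4,3)

Answer: 13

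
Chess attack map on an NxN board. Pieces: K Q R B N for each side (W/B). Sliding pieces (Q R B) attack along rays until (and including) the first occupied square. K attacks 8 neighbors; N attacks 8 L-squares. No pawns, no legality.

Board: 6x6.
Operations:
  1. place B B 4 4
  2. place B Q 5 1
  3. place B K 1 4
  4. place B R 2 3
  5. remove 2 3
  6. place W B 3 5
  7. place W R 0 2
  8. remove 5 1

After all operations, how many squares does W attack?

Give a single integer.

Answer: 14

Derivation:
Op 1: place BB@(4,4)
Op 2: place BQ@(5,1)
Op 3: place BK@(1,4)
Op 4: place BR@(2,3)
Op 5: remove (2,3)
Op 6: place WB@(3,5)
Op 7: place WR@(0,2)
Op 8: remove (5,1)
Per-piece attacks for W:
  WR@(0,2): attacks (0,3) (0,4) (0,5) (0,1) (0,0) (1,2) (2,2) (3,2) (4,2) (5,2)
  WB@(3,5): attacks (4,4) (2,4) (1,3) (0,2) [ray(1,-1) blocked at (4,4); ray(-1,-1) blocked at (0,2)]
Union (14 distinct): (0,0) (0,1) (0,2) (0,3) (0,4) (0,5) (1,2) (1,3) (2,2) (2,4) (3,2) (4,2) (4,4) (5,2)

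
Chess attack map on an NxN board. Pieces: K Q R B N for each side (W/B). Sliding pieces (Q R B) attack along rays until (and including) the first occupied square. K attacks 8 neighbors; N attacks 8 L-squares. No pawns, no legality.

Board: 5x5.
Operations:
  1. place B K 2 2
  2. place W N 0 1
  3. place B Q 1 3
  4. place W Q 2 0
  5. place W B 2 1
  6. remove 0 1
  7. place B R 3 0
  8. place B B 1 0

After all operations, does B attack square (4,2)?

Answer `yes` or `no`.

Answer: no

Derivation:
Op 1: place BK@(2,2)
Op 2: place WN@(0,1)
Op 3: place BQ@(1,3)
Op 4: place WQ@(2,0)
Op 5: place WB@(2,1)
Op 6: remove (0,1)
Op 7: place BR@(3,0)
Op 8: place BB@(1,0)
Per-piece attacks for B:
  BB@(1,0): attacks (2,1) (0,1) [ray(1,1) blocked at (2,1)]
  BQ@(1,3): attacks (1,4) (1,2) (1,1) (1,0) (2,3) (3,3) (4,3) (0,3) (2,4) (2,2) (0,4) (0,2) [ray(0,-1) blocked at (1,0); ray(1,-1) blocked at (2,2)]
  BK@(2,2): attacks (2,3) (2,1) (3,2) (1,2) (3,3) (3,1) (1,3) (1,1)
  BR@(3,0): attacks (3,1) (3,2) (3,3) (3,4) (4,0) (2,0) [ray(-1,0) blocked at (2,0)]
B attacks (4,2): no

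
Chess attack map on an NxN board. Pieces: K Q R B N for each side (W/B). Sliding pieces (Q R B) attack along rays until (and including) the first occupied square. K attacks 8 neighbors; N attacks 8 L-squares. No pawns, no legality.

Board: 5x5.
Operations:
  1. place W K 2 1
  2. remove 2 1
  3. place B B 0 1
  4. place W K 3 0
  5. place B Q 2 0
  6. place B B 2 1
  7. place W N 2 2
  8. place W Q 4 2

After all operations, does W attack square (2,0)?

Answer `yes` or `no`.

Answer: yes

Derivation:
Op 1: place WK@(2,1)
Op 2: remove (2,1)
Op 3: place BB@(0,1)
Op 4: place WK@(3,0)
Op 5: place BQ@(2,0)
Op 6: place BB@(2,1)
Op 7: place WN@(2,2)
Op 8: place WQ@(4,2)
Per-piece attacks for W:
  WN@(2,2): attacks (3,4) (4,3) (1,4) (0,3) (3,0) (4,1) (1,0) (0,1)
  WK@(3,0): attacks (3,1) (4,0) (2,0) (4,1) (2,1)
  WQ@(4,2): attacks (4,3) (4,4) (4,1) (4,0) (3,2) (2,2) (3,3) (2,4) (3,1) (2,0) [ray(-1,0) blocked at (2,2); ray(-1,-1) blocked at (2,0)]
W attacks (2,0): yes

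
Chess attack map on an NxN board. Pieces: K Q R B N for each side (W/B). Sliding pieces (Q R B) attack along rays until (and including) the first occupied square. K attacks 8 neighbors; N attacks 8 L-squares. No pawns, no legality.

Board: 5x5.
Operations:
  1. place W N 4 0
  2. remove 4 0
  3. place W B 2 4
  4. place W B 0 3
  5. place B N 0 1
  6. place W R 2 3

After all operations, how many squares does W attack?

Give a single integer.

Answer: 13

Derivation:
Op 1: place WN@(4,0)
Op 2: remove (4,0)
Op 3: place WB@(2,4)
Op 4: place WB@(0,3)
Op 5: place BN@(0,1)
Op 6: place WR@(2,3)
Per-piece attacks for W:
  WB@(0,3): attacks (1,4) (1,2) (2,1) (3,0)
  WR@(2,3): attacks (2,4) (2,2) (2,1) (2,0) (3,3) (4,3) (1,3) (0,3) [ray(0,1) blocked at (2,4); ray(-1,0) blocked at (0,3)]
  WB@(2,4): attacks (3,3) (4,2) (1,3) (0,2)
Union (13 distinct): (0,2) (0,3) (1,2) (1,3) (1,4) (2,0) (2,1) (2,2) (2,4) (3,0) (3,3) (4,2) (4,3)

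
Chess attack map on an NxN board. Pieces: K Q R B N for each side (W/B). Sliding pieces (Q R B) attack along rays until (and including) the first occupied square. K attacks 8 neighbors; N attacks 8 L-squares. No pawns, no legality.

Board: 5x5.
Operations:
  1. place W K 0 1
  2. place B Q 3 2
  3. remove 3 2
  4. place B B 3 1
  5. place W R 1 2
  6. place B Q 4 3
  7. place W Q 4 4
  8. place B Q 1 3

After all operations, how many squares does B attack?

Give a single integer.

Op 1: place WK@(0,1)
Op 2: place BQ@(3,2)
Op 3: remove (3,2)
Op 4: place BB@(3,1)
Op 5: place WR@(1,2)
Op 6: place BQ@(4,3)
Op 7: place WQ@(4,4)
Op 8: place BQ@(1,3)
Per-piece attacks for B:
  BQ@(1,3): attacks (1,4) (1,2) (2,3) (3,3) (4,3) (0,3) (2,4) (2,2) (3,1) (0,4) (0,2) [ray(0,-1) blocked at (1,2); ray(1,0) blocked at (4,3); ray(1,-1) blocked at (3,1)]
  BB@(3,1): attacks (4,2) (4,0) (2,2) (1,3) (2,0) [ray(-1,1) blocked at (1,3)]
  BQ@(4,3): attacks (4,4) (4,2) (4,1) (4,0) (3,3) (2,3) (1,3) (3,4) (3,2) (2,1) (1,0) [ray(0,1) blocked at (4,4); ray(-1,0) blocked at (1,3)]
Union (21 distinct): (0,2) (0,3) (0,4) (1,0) (1,2) (1,3) (1,4) (2,0) (2,1) (2,2) (2,3) (2,4) (3,1) (3,2) (3,3) (3,4) (4,0) (4,1) (4,2) (4,3) (4,4)

Answer: 21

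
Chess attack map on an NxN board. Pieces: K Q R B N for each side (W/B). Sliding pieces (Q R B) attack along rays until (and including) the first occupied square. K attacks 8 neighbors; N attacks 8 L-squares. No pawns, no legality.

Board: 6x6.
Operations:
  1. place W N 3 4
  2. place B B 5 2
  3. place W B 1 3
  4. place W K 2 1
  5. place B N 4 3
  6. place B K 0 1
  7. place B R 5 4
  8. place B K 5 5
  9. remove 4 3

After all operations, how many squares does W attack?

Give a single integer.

Op 1: place WN@(3,4)
Op 2: place BB@(5,2)
Op 3: place WB@(1,3)
Op 4: place WK@(2,1)
Op 5: place BN@(4,3)
Op 6: place BK@(0,1)
Op 7: place BR@(5,4)
Op 8: place BK@(5,5)
Op 9: remove (4,3)
Per-piece attacks for W:
  WB@(1,3): attacks (2,4) (3,5) (2,2) (3,1) (4,0) (0,4) (0,2)
  WK@(2,1): attacks (2,2) (2,0) (3,1) (1,1) (3,2) (3,0) (1,2) (1,0)
  WN@(3,4): attacks (5,5) (1,5) (4,2) (5,3) (2,2) (1,3)
Union (18 distinct): (0,2) (0,4) (1,0) (1,1) (1,2) (1,3) (1,5) (2,0) (2,2) (2,4) (3,0) (3,1) (3,2) (3,5) (4,0) (4,2) (5,3) (5,5)

Answer: 18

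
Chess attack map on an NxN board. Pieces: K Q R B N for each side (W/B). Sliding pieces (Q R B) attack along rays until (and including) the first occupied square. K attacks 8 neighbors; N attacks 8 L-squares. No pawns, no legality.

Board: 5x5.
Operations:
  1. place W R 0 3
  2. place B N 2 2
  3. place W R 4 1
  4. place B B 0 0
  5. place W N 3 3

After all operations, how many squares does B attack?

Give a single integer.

Op 1: place WR@(0,3)
Op 2: place BN@(2,2)
Op 3: place WR@(4,1)
Op 4: place BB@(0,0)
Op 5: place WN@(3,3)
Per-piece attacks for B:
  BB@(0,0): attacks (1,1) (2,2) [ray(1,1) blocked at (2,2)]
  BN@(2,2): attacks (3,4) (4,3) (1,4) (0,3) (3,0) (4,1) (1,0) (0,1)
Union (10 distinct): (0,1) (0,3) (1,0) (1,1) (1,4) (2,2) (3,0) (3,4) (4,1) (4,3)

Answer: 10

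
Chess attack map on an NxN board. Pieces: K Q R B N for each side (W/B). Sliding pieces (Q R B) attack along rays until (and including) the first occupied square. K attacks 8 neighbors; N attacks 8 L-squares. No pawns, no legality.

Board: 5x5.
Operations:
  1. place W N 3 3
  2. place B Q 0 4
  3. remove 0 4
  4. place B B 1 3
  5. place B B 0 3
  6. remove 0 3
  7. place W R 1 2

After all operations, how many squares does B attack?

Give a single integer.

Answer: 6

Derivation:
Op 1: place WN@(3,3)
Op 2: place BQ@(0,4)
Op 3: remove (0,4)
Op 4: place BB@(1,3)
Op 5: place BB@(0,3)
Op 6: remove (0,3)
Op 7: place WR@(1,2)
Per-piece attacks for B:
  BB@(1,3): attacks (2,4) (2,2) (3,1) (4,0) (0,4) (0,2)
Union (6 distinct): (0,2) (0,4) (2,2) (2,4) (3,1) (4,0)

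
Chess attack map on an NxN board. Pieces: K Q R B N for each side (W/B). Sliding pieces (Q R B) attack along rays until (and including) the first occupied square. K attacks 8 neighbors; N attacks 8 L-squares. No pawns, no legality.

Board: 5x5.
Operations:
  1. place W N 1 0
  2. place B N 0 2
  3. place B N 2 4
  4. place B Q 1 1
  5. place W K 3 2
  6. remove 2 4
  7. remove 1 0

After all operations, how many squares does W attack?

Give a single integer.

Answer: 8

Derivation:
Op 1: place WN@(1,0)
Op 2: place BN@(0,2)
Op 3: place BN@(2,4)
Op 4: place BQ@(1,1)
Op 5: place WK@(3,2)
Op 6: remove (2,4)
Op 7: remove (1,0)
Per-piece attacks for W:
  WK@(3,2): attacks (3,3) (3,1) (4,2) (2,2) (4,3) (4,1) (2,3) (2,1)
Union (8 distinct): (2,1) (2,2) (2,3) (3,1) (3,3) (4,1) (4,2) (4,3)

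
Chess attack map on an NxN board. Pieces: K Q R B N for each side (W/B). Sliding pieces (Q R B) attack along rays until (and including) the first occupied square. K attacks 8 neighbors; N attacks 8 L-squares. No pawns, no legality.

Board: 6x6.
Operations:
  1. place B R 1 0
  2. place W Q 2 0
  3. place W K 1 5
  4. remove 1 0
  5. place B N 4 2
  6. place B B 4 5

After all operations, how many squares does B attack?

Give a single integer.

Op 1: place BR@(1,0)
Op 2: place WQ@(2,0)
Op 3: place WK@(1,5)
Op 4: remove (1,0)
Op 5: place BN@(4,2)
Op 6: place BB@(4,5)
Per-piece attacks for B:
  BN@(4,2): attacks (5,4) (3,4) (2,3) (5,0) (3,0) (2,1)
  BB@(4,5): attacks (5,4) (3,4) (2,3) (1,2) (0,1)
Union (8 distinct): (0,1) (1,2) (2,1) (2,3) (3,0) (3,4) (5,0) (5,4)

Answer: 8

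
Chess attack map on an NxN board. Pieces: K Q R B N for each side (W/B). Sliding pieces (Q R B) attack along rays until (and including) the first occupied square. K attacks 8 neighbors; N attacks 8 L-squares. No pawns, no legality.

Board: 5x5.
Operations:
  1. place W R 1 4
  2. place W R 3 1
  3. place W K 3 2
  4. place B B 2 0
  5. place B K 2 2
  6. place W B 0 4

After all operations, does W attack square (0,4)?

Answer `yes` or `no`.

Answer: yes

Derivation:
Op 1: place WR@(1,4)
Op 2: place WR@(3,1)
Op 3: place WK@(3,2)
Op 4: place BB@(2,0)
Op 5: place BK@(2,2)
Op 6: place WB@(0,4)
Per-piece attacks for W:
  WB@(0,4): attacks (1,3) (2,2) [ray(1,-1) blocked at (2,2)]
  WR@(1,4): attacks (1,3) (1,2) (1,1) (1,0) (2,4) (3,4) (4,4) (0,4) [ray(-1,0) blocked at (0,4)]
  WR@(3,1): attacks (3,2) (3,0) (4,1) (2,1) (1,1) (0,1) [ray(0,1) blocked at (3,2)]
  WK@(3,2): attacks (3,3) (3,1) (4,2) (2,2) (4,3) (4,1) (2,3) (2,1)
W attacks (0,4): yes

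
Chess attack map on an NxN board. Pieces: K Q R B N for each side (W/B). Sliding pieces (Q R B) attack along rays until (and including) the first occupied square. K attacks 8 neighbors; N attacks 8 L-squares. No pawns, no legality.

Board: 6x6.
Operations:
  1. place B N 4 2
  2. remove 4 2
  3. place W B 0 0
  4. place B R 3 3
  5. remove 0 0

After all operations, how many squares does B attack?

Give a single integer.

Op 1: place BN@(4,2)
Op 2: remove (4,2)
Op 3: place WB@(0,0)
Op 4: place BR@(3,3)
Op 5: remove (0,0)
Per-piece attacks for B:
  BR@(3,3): attacks (3,4) (3,5) (3,2) (3,1) (3,0) (4,3) (5,3) (2,3) (1,3) (0,3)
Union (10 distinct): (0,3) (1,3) (2,3) (3,0) (3,1) (3,2) (3,4) (3,5) (4,3) (5,3)

Answer: 10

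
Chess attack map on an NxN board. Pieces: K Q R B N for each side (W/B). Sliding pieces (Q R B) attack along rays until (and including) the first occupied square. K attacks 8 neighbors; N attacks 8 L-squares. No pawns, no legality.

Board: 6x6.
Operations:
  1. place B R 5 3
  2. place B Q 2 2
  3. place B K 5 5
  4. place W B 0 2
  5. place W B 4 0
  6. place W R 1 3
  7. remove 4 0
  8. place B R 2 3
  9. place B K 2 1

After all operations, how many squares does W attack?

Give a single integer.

Op 1: place BR@(5,3)
Op 2: place BQ@(2,2)
Op 3: place BK@(5,5)
Op 4: place WB@(0,2)
Op 5: place WB@(4,0)
Op 6: place WR@(1,3)
Op 7: remove (4,0)
Op 8: place BR@(2,3)
Op 9: place BK@(2,1)
Per-piece attacks for W:
  WB@(0,2): attacks (1,3) (1,1) (2,0) [ray(1,1) blocked at (1,3)]
  WR@(1,3): attacks (1,4) (1,5) (1,2) (1,1) (1,0) (2,3) (0,3) [ray(1,0) blocked at (2,3)]
Union (9 distinct): (0,3) (1,0) (1,1) (1,2) (1,3) (1,4) (1,5) (2,0) (2,3)

Answer: 9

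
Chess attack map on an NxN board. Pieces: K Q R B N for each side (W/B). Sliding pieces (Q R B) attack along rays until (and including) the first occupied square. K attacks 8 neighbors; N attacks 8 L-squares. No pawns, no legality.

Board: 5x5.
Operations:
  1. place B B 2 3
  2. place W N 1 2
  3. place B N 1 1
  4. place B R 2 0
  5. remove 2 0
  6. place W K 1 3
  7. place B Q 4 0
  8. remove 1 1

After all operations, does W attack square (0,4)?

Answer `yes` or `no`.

Op 1: place BB@(2,3)
Op 2: place WN@(1,2)
Op 3: place BN@(1,1)
Op 4: place BR@(2,0)
Op 5: remove (2,0)
Op 6: place WK@(1,3)
Op 7: place BQ@(4,0)
Op 8: remove (1,1)
Per-piece attacks for W:
  WN@(1,2): attacks (2,4) (3,3) (0,4) (2,0) (3,1) (0,0)
  WK@(1,3): attacks (1,4) (1,2) (2,3) (0,3) (2,4) (2,2) (0,4) (0,2)
W attacks (0,4): yes

Answer: yes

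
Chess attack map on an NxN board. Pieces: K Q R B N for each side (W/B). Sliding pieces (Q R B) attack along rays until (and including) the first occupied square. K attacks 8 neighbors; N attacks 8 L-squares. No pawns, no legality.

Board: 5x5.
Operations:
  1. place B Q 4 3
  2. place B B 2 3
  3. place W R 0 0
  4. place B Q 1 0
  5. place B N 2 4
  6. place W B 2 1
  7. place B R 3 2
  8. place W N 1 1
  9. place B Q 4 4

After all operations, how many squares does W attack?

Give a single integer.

Answer: 9

Derivation:
Op 1: place BQ@(4,3)
Op 2: place BB@(2,3)
Op 3: place WR@(0,0)
Op 4: place BQ@(1,0)
Op 5: place BN@(2,4)
Op 6: place WB@(2,1)
Op 7: place BR@(3,2)
Op 8: place WN@(1,1)
Op 9: place BQ@(4,4)
Per-piece attacks for W:
  WR@(0,0): attacks (0,1) (0,2) (0,3) (0,4) (1,0) [ray(1,0) blocked at (1,0)]
  WN@(1,1): attacks (2,3) (3,2) (0,3) (3,0)
  WB@(2,1): attacks (3,2) (3,0) (1,2) (0,3) (1,0) [ray(1,1) blocked at (3,2); ray(-1,-1) blocked at (1,0)]
Union (9 distinct): (0,1) (0,2) (0,3) (0,4) (1,0) (1,2) (2,3) (3,0) (3,2)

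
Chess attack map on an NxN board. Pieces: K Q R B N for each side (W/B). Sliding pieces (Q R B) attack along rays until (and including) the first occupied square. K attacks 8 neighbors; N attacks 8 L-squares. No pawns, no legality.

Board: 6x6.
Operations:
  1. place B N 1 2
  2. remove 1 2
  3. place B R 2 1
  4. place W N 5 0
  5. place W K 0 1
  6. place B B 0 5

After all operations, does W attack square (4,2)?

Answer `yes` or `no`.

Op 1: place BN@(1,2)
Op 2: remove (1,2)
Op 3: place BR@(2,1)
Op 4: place WN@(5,0)
Op 5: place WK@(0,1)
Op 6: place BB@(0,5)
Per-piece attacks for W:
  WK@(0,1): attacks (0,2) (0,0) (1,1) (1,2) (1,0)
  WN@(5,0): attacks (4,2) (3,1)
W attacks (4,2): yes

Answer: yes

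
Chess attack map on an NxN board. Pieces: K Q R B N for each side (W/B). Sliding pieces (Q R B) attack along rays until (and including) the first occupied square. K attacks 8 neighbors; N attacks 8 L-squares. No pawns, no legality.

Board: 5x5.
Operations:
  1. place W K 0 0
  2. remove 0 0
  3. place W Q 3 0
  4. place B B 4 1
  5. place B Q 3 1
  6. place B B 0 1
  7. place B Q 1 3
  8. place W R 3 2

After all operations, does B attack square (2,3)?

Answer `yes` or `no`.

Op 1: place WK@(0,0)
Op 2: remove (0,0)
Op 3: place WQ@(3,0)
Op 4: place BB@(4,1)
Op 5: place BQ@(3,1)
Op 6: place BB@(0,1)
Op 7: place BQ@(1,3)
Op 8: place WR@(3,2)
Per-piece attacks for B:
  BB@(0,1): attacks (1,2) (2,3) (3,4) (1,0)
  BQ@(1,3): attacks (1,4) (1,2) (1,1) (1,0) (2,3) (3,3) (4,3) (0,3) (2,4) (2,2) (3,1) (0,4) (0,2) [ray(1,-1) blocked at (3,1)]
  BQ@(3,1): attacks (3,2) (3,0) (4,1) (2,1) (1,1) (0,1) (4,2) (4,0) (2,2) (1,3) (2,0) [ray(0,1) blocked at (3,2); ray(0,-1) blocked at (3,0); ray(1,0) blocked at (4,1); ray(-1,0) blocked at (0,1); ray(-1,1) blocked at (1,3)]
  BB@(4,1): attacks (3,2) (3,0) [ray(-1,1) blocked at (3,2); ray(-1,-1) blocked at (3,0)]
B attacks (2,3): yes

Answer: yes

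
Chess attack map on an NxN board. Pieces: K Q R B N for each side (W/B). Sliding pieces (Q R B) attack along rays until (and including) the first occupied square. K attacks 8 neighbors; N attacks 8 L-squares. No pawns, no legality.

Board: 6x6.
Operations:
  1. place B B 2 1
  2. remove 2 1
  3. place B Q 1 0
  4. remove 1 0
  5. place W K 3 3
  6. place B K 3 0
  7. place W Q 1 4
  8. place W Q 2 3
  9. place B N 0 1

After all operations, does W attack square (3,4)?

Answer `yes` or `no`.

Op 1: place BB@(2,1)
Op 2: remove (2,1)
Op 3: place BQ@(1,0)
Op 4: remove (1,0)
Op 5: place WK@(3,3)
Op 6: place BK@(3,0)
Op 7: place WQ@(1,4)
Op 8: place WQ@(2,3)
Op 9: place BN@(0,1)
Per-piece attacks for W:
  WQ@(1,4): attacks (1,5) (1,3) (1,2) (1,1) (1,0) (2,4) (3,4) (4,4) (5,4) (0,4) (2,5) (2,3) (0,5) (0,3) [ray(1,-1) blocked at (2,3)]
  WQ@(2,3): attacks (2,4) (2,5) (2,2) (2,1) (2,0) (3,3) (1,3) (0,3) (3,4) (4,5) (3,2) (4,1) (5,0) (1,4) (1,2) (0,1) [ray(1,0) blocked at (3,3); ray(-1,1) blocked at (1,4); ray(-1,-1) blocked at (0,1)]
  WK@(3,3): attacks (3,4) (3,2) (4,3) (2,3) (4,4) (4,2) (2,4) (2,2)
W attacks (3,4): yes

Answer: yes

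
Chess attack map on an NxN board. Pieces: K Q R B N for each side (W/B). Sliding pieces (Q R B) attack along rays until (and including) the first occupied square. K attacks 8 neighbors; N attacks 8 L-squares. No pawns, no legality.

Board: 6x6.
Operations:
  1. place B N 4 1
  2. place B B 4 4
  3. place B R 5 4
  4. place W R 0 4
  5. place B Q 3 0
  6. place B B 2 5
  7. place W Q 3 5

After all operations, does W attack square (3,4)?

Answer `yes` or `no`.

Op 1: place BN@(4,1)
Op 2: place BB@(4,4)
Op 3: place BR@(5,4)
Op 4: place WR@(0,4)
Op 5: place BQ@(3,0)
Op 6: place BB@(2,5)
Op 7: place WQ@(3,5)
Per-piece attacks for W:
  WR@(0,4): attacks (0,5) (0,3) (0,2) (0,1) (0,0) (1,4) (2,4) (3,4) (4,4) [ray(1,0) blocked at (4,4)]
  WQ@(3,5): attacks (3,4) (3,3) (3,2) (3,1) (3,0) (4,5) (5,5) (2,5) (4,4) (2,4) (1,3) (0,2) [ray(0,-1) blocked at (3,0); ray(-1,0) blocked at (2,5); ray(1,-1) blocked at (4,4)]
W attacks (3,4): yes

Answer: yes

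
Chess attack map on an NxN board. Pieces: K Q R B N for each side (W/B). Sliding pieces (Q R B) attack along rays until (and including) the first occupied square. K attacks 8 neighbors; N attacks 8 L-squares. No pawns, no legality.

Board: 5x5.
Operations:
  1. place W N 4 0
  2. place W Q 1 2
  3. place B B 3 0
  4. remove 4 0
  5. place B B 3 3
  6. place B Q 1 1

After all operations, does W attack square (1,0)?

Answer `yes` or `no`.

Answer: no

Derivation:
Op 1: place WN@(4,0)
Op 2: place WQ@(1,2)
Op 3: place BB@(3,0)
Op 4: remove (4,0)
Op 5: place BB@(3,3)
Op 6: place BQ@(1,1)
Per-piece attacks for W:
  WQ@(1,2): attacks (1,3) (1,4) (1,1) (2,2) (3,2) (4,2) (0,2) (2,3) (3,4) (2,1) (3,0) (0,3) (0,1) [ray(0,-1) blocked at (1,1); ray(1,-1) blocked at (3,0)]
W attacks (1,0): no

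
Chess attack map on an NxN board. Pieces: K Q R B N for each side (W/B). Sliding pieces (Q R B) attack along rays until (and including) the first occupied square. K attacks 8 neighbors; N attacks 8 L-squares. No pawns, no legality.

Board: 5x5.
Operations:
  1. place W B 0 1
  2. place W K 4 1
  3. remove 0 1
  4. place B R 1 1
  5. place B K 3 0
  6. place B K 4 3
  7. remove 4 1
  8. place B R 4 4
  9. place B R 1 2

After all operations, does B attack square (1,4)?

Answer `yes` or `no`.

Answer: yes

Derivation:
Op 1: place WB@(0,1)
Op 2: place WK@(4,1)
Op 3: remove (0,1)
Op 4: place BR@(1,1)
Op 5: place BK@(3,0)
Op 6: place BK@(4,3)
Op 7: remove (4,1)
Op 8: place BR@(4,4)
Op 9: place BR@(1,2)
Per-piece attacks for B:
  BR@(1,1): attacks (1,2) (1,0) (2,1) (3,1) (4,1) (0,1) [ray(0,1) blocked at (1,2)]
  BR@(1,2): attacks (1,3) (1,4) (1,1) (2,2) (3,2) (4,2) (0,2) [ray(0,-1) blocked at (1,1)]
  BK@(3,0): attacks (3,1) (4,0) (2,0) (4,1) (2,1)
  BK@(4,3): attacks (4,4) (4,2) (3,3) (3,4) (3,2)
  BR@(4,4): attacks (4,3) (3,4) (2,4) (1,4) (0,4) [ray(0,-1) blocked at (4,3)]
B attacks (1,4): yes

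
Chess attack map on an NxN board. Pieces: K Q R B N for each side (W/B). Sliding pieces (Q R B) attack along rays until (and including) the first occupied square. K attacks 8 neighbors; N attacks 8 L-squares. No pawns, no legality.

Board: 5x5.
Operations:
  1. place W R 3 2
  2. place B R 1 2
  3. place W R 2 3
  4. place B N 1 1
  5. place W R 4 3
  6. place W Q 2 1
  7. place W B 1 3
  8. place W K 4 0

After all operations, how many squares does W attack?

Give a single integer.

Op 1: place WR@(3,2)
Op 2: place BR@(1,2)
Op 3: place WR@(2,3)
Op 4: place BN@(1,1)
Op 5: place WR@(4,3)
Op 6: place WQ@(2,1)
Op 7: place WB@(1,3)
Op 8: place WK@(4,0)
Per-piece attacks for W:
  WB@(1,3): attacks (2,4) (2,2) (3,1) (4,0) (0,4) (0,2) [ray(1,-1) blocked at (4,0)]
  WQ@(2,1): attacks (2,2) (2,3) (2,0) (3,1) (4,1) (1,1) (3,2) (3,0) (1,2) (1,0) [ray(0,1) blocked at (2,3); ray(-1,0) blocked at (1,1); ray(1,1) blocked at (3,2); ray(-1,1) blocked at (1,2)]
  WR@(2,3): attacks (2,4) (2,2) (2,1) (3,3) (4,3) (1,3) [ray(0,-1) blocked at (2,1); ray(1,0) blocked at (4,3); ray(-1,0) blocked at (1,3)]
  WR@(3,2): attacks (3,3) (3,4) (3,1) (3,0) (4,2) (2,2) (1,2) [ray(-1,0) blocked at (1,2)]
  WK@(4,0): attacks (4,1) (3,0) (3,1)
  WR@(4,3): attacks (4,4) (4,2) (4,1) (4,0) (3,3) (2,3) [ray(0,-1) blocked at (4,0); ray(-1,0) blocked at (2,3)]
Union (21 distinct): (0,2) (0,4) (1,0) (1,1) (1,2) (1,3) (2,0) (2,1) (2,2) (2,3) (2,4) (3,0) (3,1) (3,2) (3,3) (3,4) (4,0) (4,1) (4,2) (4,3) (4,4)

Answer: 21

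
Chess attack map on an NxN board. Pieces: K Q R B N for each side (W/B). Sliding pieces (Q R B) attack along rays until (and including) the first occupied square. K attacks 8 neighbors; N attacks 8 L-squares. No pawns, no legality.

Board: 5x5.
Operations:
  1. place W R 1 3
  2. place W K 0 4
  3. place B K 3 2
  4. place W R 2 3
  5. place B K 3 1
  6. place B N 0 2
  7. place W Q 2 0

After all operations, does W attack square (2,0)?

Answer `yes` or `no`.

Answer: yes

Derivation:
Op 1: place WR@(1,3)
Op 2: place WK@(0,4)
Op 3: place BK@(3,2)
Op 4: place WR@(2,3)
Op 5: place BK@(3,1)
Op 6: place BN@(0,2)
Op 7: place WQ@(2,0)
Per-piece attacks for W:
  WK@(0,4): attacks (0,3) (1,4) (1,3)
  WR@(1,3): attacks (1,4) (1,2) (1,1) (1,0) (2,3) (0,3) [ray(1,0) blocked at (2,3)]
  WQ@(2,0): attacks (2,1) (2,2) (2,3) (3,0) (4,0) (1,0) (0,0) (3,1) (1,1) (0,2) [ray(0,1) blocked at (2,3); ray(1,1) blocked at (3,1); ray(-1,1) blocked at (0,2)]
  WR@(2,3): attacks (2,4) (2,2) (2,1) (2,0) (3,3) (4,3) (1,3) [ray(0,-1) blocked at (2,0); ray(-1,0) blocked at (1,3)]
W attacks (2,0): yes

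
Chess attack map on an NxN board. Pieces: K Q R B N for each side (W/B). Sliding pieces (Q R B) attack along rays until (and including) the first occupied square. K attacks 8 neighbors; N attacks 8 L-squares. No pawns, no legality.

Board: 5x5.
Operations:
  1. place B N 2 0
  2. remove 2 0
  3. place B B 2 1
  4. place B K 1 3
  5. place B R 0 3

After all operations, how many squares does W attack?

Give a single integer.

Answer: 0

Derivation:
Op 1: place BN@(2,0)
Op 2: remove (2,0)
Op 3: place BB@(2,1)
Op 4: place BK@(1,3)
Op 5: place BR@(0,3)
Per-piece attacks for W:
Union (0 distinct): (none)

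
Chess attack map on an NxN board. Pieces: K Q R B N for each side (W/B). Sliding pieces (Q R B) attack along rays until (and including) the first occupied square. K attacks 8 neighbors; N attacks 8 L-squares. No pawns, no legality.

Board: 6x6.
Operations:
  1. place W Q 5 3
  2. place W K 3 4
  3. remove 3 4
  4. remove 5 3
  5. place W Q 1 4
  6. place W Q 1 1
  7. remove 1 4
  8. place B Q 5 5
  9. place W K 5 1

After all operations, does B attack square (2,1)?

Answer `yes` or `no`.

Op 1: place WQ@(5,3)
Op 2: place WK@(3,4)
Op 3: remove (3,4)
Op 4: remove (5,3)
Op 5: place WQ@(1,4)
Op 6: place WQ@(1,1)
Op 7: remove (1,4)
Op 8: place BQ@(5,5)
Op 9: place WK@(5,1)
Per-piece attacks for B:
  BQ@(5,5): attacks (5,4) (5,3) (5,2) (5,1) (4,5) (3,5) (2,5) (1,5) (0,5) (4,4) (3,3) (2,2) (1,1) [ray(0,-1) blocked at (5,1); ray(-1,-1) blocked at (1,1)]
B attacks (2,1): no

Answer: no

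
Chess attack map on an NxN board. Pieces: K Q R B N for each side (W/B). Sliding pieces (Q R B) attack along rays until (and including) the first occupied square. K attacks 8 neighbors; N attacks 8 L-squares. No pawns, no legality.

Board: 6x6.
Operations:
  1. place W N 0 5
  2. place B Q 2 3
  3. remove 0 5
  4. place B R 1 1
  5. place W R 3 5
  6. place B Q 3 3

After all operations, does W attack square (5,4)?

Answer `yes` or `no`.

Answer: no

Derivation:
Op 1: place WN@(0,5)
Op 2: place BQ@(2,3)
Op 3: remove (0,5)
Op 4: place BR@(1,1)
Op 5: place WR@(3,5)
Op 6: place BQ@(3,3)
Per-piece attacks for W:
  WR@(3,5): attacks (3,4) (3,3) (4,5) (5,5) (2,5) (1,5) (0,5) [ray(0,-1) blocked at (3,3)]
W attacks (5,4): no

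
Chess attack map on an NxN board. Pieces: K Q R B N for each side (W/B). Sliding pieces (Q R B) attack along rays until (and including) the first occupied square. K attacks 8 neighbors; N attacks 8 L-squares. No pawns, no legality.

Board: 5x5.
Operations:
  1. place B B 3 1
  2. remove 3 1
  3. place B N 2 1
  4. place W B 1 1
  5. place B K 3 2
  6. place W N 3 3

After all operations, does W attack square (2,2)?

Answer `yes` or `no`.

Op 1: place BB@(3,1)
Op 2: remove (3,1)
Op 3: place BN@(2,1)
Op 4: place WB@(1,1)
Op 5: place BK@(3,2)
Op 6: place WN@(3,3)
Per-piece attacks for W:
  WB@(1,1): attacks (2,2) (3,3) (2,0) (0,2) (0,0) [ray(1,1) blocked at (3,3)]
  WN@(3,3): attacks (1,4) (4,1) (2,1) (1,2)
W attacks (2,2): yes

Answer: yes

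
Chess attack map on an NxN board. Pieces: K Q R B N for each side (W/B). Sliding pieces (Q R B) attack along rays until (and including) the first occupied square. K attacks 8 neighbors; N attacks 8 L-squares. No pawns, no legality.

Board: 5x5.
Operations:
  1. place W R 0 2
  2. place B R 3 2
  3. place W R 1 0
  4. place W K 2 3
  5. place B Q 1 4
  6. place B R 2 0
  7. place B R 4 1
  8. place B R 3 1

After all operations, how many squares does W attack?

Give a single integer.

Answer: 14

Derivation:
Op 1: place WR@(0,2)
Op 2: place BR@(3,2)
Op 3: place WR@(1,0)
Op 4: place WK@(2,3)
Op 5: place BQ@(1,4)
Op 6: place BR@(2,0)
Op 7: place BR@(4,1)
Op 8: place BR@(3,1)
Per-piece attacks for W:
  WR@(0,2): attacks (0,3) (0,4) (0,1) (0,0) (1,2) (2,2) (3,2) [ray(1,0) blocked at (3,2)]
  WR@(1,0): attacks (1,1) (1,2) (1,3) (1,4) (2,0) (0,0) [ray(0,1) blocked at (1,4); ray(1,0) blocked at (2,0)]
  WK@(2,3): attacks (2,4) (2,2) (3,3) (1,3) (3,4) (3,2) (1,4) (1,2)
Union (14 distinct): (0,0) (0,1) (0,3) (0,4) (1,1) (1,2) (1,3) (1,4) (2,0) (2,2) (2,4) (3,2) (3,3) (3,4)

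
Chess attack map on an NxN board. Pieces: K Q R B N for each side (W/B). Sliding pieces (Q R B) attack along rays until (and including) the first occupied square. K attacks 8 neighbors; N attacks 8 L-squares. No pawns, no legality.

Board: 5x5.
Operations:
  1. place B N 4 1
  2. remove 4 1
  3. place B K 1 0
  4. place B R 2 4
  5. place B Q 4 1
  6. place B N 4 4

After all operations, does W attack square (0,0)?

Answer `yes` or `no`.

Op 1: place BN@(4,1)
Op 2: remove (4,1)
Op 3: place BK@(1,0)
Op 4: place BR@(2,4)
Op 5: place BQ@(4,1)
Op 6: place BN@(4,4)
Per-piece attacks for W:
W attacks (0,0): no

Answer: no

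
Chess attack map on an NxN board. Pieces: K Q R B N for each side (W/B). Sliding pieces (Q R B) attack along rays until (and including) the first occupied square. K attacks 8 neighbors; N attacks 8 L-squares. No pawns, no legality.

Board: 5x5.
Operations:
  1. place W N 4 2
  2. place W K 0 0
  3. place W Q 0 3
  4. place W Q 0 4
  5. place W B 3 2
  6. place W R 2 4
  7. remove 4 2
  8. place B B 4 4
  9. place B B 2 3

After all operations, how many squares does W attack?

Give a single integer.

Op 1: place WN@(4,2)
Op 2: place WK@(0,0)
Op 3: place WQ@(0,3)
Op 4: place WQ@(0,4)
Op 5: place WB@(3,2)
Op 6: place WR@(2,4)
Op 7: remove (4,2)
Op 8: place BB@(4,4)
Op 9: place BB@(2,3)
Per-piece attacks for W:
  WK@(0,0): attacks (0,1) (1,0) (1,1)
  WQ@(0,3): attacks (0,4) (0,2) (0,1) (0,0) (1,3) (2,3) (1,4) (1,2) (2,1) (3,0) [ray(0,1) blocked at (0,4); ray(0,-1) blocked at (0,0); ray(1,0) blocked at (2,3)]
  WQ@(0,4): attacks (0,3) (1,4) (2,4) (1,3) (2,2) (3,1) (4,0) [ray(0,-1) blocked at (0,3); ray(1,0) blocked at (2,4)]
  WR@(2,4): attacks (2,3) (3,4) (4,4) (1,4) (0,4) [ray(0,-1) blocked at (2,3); ray(1,0) blocked at (4,4); ray(-1,0) blocked at (0,4)]
  WB@(3,2): attacks (4,3) (4,1) (2,3) (2,1) (1,0) [ray(-1,1) blocked at (2,3)]
Union (21 distinct): (0,0) (0,1) (0,2) (0,3) (0,4) (1,0) (1,1) (1,2) (1,3) (1,4) (2,1) (2,2) (2,3) (2,4) (3,0) (3,1) (3,4) (4,0) (4,1) (4,3) (4,4)

Answer: 21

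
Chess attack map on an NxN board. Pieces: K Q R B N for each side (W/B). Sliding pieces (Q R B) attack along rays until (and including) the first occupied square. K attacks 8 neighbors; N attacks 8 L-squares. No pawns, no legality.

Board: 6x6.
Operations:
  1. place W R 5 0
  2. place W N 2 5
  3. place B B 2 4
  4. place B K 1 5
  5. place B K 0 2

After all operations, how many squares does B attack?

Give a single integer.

Answer: 16

Derivation:
Op 1: place WR@(5,0)
Op 2: place WN@(2,5)
Op 3: place BB@(2,4)
Op 4: place BK@(1,5)
Op 5: place BK@(0,2)
Per-piece attacks for B:
  BK@(0,2): attacks (0,3) (0,1) (1,2) (1,3) (1,1)
  BK@(1,5): attacks (1,4) (2,5) (0,5) (2,4) (0,4)
  BB@(2,4): attacks (3,5) (3,3) (4,2) (5,1) (1,5) (1,3) (0,2) [ray(-1,1) blocked at (1,5); ray(-1,-1) blocked at (0,2)]
Union (16 distinct): (0,1) (0,2) (0,3) (0,4) (0,5) (1,1) (1,2) (1,3) (1,4) (1,5) (2,4) (2,5) (3,3) (3,5) (4,2) (5,1)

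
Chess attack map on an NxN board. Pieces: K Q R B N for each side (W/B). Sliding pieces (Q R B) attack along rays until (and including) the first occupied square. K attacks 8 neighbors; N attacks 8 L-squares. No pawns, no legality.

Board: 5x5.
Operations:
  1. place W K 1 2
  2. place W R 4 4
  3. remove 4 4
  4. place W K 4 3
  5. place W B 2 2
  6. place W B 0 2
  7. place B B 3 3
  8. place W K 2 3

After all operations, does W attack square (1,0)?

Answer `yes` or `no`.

Answer: no

Derivation:
Op 1: place WK@(1,2)
Op 2: place WR@(4,4)
Op 3: remove (4,4)
Op 4: place WK@(4,3)
Op 5: place WB@(2,2)
Op 6: place WB@(0,2)
Op 7: place BB@(3,3)
Op 8: place WK@(2,3)
Per-piece attacks for W:
  WB@(0,2): attacks (1,3) (2,4) (1,1) (2,0)
  WK@(1,2): attacks (1,3) (1,1) (2,2) (0,2) (2,3) (2,1) (0,3) (0,1)
  WB@(2,2): attacks (3,3) (3,1) (4,0) (1,3) (0,4) (1,1) (0,0) [ray(1,1) blocked at (3,3)]
  WK@(2,3): attacks (2,4) (2,2) (3,3) (1,3) (3,4) (3,2) (1,4) (1,2)
  WK@(4,3): attacks (4,4) (4,2) (3,3) (3,4) (3,2)
W attacks (1,0): no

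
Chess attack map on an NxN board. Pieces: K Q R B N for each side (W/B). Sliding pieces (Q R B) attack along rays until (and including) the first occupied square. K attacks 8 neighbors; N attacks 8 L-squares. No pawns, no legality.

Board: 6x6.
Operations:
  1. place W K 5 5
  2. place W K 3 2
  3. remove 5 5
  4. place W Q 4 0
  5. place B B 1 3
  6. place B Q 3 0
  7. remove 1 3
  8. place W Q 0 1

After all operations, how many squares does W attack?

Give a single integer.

Op 1: place WK@(5,5)
Op 2: place WK@(3,2)
Op 3: remove (5,5)
Op 4: place WQ@(4,0)
Op 5: place BB@(1,3)
Op 6: place BQ@(3,0)
Op 7: remove (1,3)
Op 8: place WQ@(0,1)
Per-piece attacks for W:
  WQ@(0,1): attacks (0,2) (0,3) (0,4) (0,5) (0,0) (1,1) (2,1) (3,1) (4,1) (5,1) (1,2) (2,3) (3,4) (4,5) (1,0)
  WK@(3,2): attacks (3,3) (3,1) (4,2) (2,2) (4,3) (4,1) (2,3) (2,1)
  WQ@(4,0): attacks (4,1) (4,2) (4,3) (4,4) (4,5) (5,0) (3,0) (5,1) (3,1) (2,2) (1,3) (0,4) [ray(-1,0) blocked at (3,0)]
Union (23 distinct): (0,0) (0,2) (0,3) (0,4) (0,5) (1,0) (1,1) (1,2) (1,3) (2,1) (2,2) (2,3) (3,0) (3,1) (3,3) (3,4) (4,1) (4,2) (4,3) (4,4) (4,5) (5,0) (5,1)

Answer: 23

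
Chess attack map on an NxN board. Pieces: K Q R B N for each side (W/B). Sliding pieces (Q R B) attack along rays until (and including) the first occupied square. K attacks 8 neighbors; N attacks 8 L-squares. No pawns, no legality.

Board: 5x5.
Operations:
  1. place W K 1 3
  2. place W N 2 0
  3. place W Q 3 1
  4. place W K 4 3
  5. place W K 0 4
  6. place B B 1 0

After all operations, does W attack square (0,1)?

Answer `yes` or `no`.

Answer: yes

Derivation:
Op 1: place WK@(1,3)
Op 2: place WN@(2,0)
Op 3: place WQ@(3,1)
Op 4: place WK@(4,3)
Op 5: place WK@(0,4)
Op 6: place BB@(1,0)
Per-piece attacks for W:
  WK@(0,4): attacks (0,3) (1,4) (1,3)
  WK@(1,3): attacks (1,4) (1,2) (2,3) (0,3) (2,4) (2,2) (0,4) (0,2)
  WN@(2,0): attacks (3,2) (4,1) (1,2) (0,1)
  WQ@(3,1): attacks (3,2) (3,3) (3,4) (3,0) (4,1) (2,1) (1,1) (0,1) (4,2) (4,0) (2,2) (1,3) (2,0) [ray(-1,1) blocked at (1,3); ray(-1,-1) blocked at (2,0)]
  WK@(4,3): attacks (4,4) (4,2) (3,3) (3,4) (3,2)
W attacks (0,1): yes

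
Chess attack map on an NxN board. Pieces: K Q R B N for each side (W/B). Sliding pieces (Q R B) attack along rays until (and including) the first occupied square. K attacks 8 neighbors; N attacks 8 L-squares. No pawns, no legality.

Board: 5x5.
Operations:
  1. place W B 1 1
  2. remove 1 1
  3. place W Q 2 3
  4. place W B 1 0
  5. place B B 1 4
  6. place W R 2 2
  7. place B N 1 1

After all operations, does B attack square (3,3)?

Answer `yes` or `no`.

Answer: no

Derivation:
Op 1: place WB@(1,1)
Op 2: remove (1,1)
Op 3: place WQ@(2,3)
Op 4: place WB@(1,0)
Op 5: place BB@(1,4)
Op 6: place WR@(2,2)
Op 7: place BN@(1,1)
Per-piece attacks for B:
  BN@(1,1): attacks (2,3) (3,2) (0,3) (3,0)
  BB@(1,4): attacks (2,3) (0,3) [ray(1,-1) blocked at (2,3)]
B attacks (3,3): no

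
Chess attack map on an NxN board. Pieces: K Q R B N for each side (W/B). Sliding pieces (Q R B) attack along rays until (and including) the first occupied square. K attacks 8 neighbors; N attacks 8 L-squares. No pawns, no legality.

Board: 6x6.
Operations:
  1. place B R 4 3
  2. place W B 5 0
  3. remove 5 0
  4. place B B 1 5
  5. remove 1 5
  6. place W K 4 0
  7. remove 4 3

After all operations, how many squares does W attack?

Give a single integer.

Op 1: place BR@(4,3)
Op 2: place WB@(5,0)
Op 3: remove (5,0)
Op 4: place BB@(1,5)
Op 5: remove (1,5)
Op 6: place WK@(4,0)
Op 7: remove (4,3)
Per-piece attacks for W:
  WK@(4,0): attacks (4,1) (5,0) (3,0) (5,1) (3,1)
Union (5 distinct): (3,0) (3,1) (4,1) (5,0) (5,1)

Answer: 5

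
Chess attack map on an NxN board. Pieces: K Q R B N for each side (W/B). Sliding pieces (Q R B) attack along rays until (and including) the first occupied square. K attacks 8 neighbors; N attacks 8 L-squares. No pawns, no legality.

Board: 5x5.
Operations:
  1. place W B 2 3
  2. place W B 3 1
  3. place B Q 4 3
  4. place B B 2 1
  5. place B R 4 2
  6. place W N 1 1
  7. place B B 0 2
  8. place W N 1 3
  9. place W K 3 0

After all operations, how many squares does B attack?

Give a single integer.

Answer: 18

Derivation:
Op 1: place WB@(2,3)
Op 2: place WB@(3,1)
Op 3: place BQ@(4,3)
Op 4: place BB@(2,1)
Op 5: place BR@(4,2)
Op 6: place WN@(1,1)
Op 7: place BB@(0,2)
Op 8: place WN@(1,3)
Op 9: place WK@(3,0)
Per-piece attacks for B:
  BB@(0,2): attacks (1,3) (1,1) [ray(1,1) blocked at (1,3); ray(1,-1) blocked at (1,1)]
  BB@(2,1): attacks (3,2) (4,3) (3,0) (1,2) (0,3) (1,0) [ray(1,1) blocked at (4,3); ray(1,-1) blocked at (3,0)]
  BR@(4,2): attacks (4,3) (4,1) (4,0) (3,2) (2,2) (1,2) (0,2) [ray(0,1) blocked at (4,3); ray(-1,0) blocked at (0,2)]
  BQ@(4,3): attacks (4,4) (4,2) (3,3) (2,3) (3,4) (3,2) (2,1) [ray(0,-1) blocked at (4,2); ray(-1,0) blocked at (2,3); ray(-1,-1) blocked at (2,1)]
Union (18 distinct): (0,2) (0,3) (1,0) (1,1) (1,2) (1,3) (2,1) (2,2) (2,3) (3,0) (3,2) (3,3) (3,4) (4,0) (4,1) (4,2) (4,3) (4,4)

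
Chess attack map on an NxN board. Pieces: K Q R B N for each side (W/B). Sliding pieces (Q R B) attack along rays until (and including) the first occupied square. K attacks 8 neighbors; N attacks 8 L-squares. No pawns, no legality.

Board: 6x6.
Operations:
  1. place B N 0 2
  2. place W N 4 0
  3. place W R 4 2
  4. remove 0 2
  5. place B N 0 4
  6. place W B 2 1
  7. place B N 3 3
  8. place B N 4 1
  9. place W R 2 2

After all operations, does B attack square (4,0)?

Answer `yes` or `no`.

Answer: no

Derivation:
Op 1: place BN@(0,2)
Op 2: place WN@(4,0)
Op 3: place WR@(4,2)
Op 4: remove (0,2)
Op 5: place BN@(0,4)
Op 6: place WB@(2,1)
Op 7: place BN@(3,3)
Op 8: place BN@(4,1)
Op 9: place WR@(2,2)
Per-piece attacks for B:
  BN@(0,4): attacks (2,5) (1,2) (2,3)
  BN@(3,3): attacks (4,5) (5,4) (2,5) (1,4) (4,1) (5,2) (2,1) (1,2)
  BN@(4,1): attacks (5,3) (3,3) (2,2) (2,0)
B attacks (4,0): no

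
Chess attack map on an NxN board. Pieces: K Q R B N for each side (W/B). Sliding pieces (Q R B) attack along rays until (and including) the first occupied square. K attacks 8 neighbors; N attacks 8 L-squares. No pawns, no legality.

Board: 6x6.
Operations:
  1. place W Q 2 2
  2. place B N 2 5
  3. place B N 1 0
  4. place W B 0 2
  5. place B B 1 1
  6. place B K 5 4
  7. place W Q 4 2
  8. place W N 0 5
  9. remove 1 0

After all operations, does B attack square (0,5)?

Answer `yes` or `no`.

Answer: no

Derivation:
Op 1: place WQ@(2,2)
Op 2: place BN@(2,5)
Op 3: place BN@(1,0)
Op 4: place WB@(0,2)
Op 5: place BB@(1,1)
Op 6: place BK@(5,4)
Op 7: place WQ@(4,2)
Op 8: place WN@(0,5)
Op 9: remove (1,0)
Per-piece attacks for B:
  BB@(1,1): attacks (2,2) (2,0) (0,2) (0,0) [ray(1,1) blocked at (2,2); ray(-1,1) blocked at (0,2)]
  BN@(2,5): attacks (3,3) (4,4) (1,3) (0,4)
  BK@(5,4): attacks (5,5) (5,3) (4,4) (4,5) (4,3)
B attacks (0,5): no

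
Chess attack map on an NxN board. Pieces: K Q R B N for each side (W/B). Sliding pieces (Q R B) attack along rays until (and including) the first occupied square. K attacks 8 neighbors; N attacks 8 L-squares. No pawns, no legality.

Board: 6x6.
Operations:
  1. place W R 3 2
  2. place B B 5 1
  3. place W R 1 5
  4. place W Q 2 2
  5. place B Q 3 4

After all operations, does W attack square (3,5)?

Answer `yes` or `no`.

Op 1: place WR@(3,2)
Op 2: place BB@(5,1)
Op 3: place WR@(1,5)
Op 4: place WQ@(2,2)
Op 5: place BQ@(3,4)
Per-piece attacks for W:
  WR@(1,5): attacks (1,4) (1,3) (1,2) (1,1) (1,0) (2,5) (3,5) (4,5) (5,5) (0,5)
  WQ@(2,2): attacks (2,3) (2,4) (2,5) (2,1) (2,0) (3,2) (1,2) (0,2) (3,3) (4,4) (5,5) (3,1) (4,0) (1,3) (0,4) (1,1) (0,0) [ray(1,0) blocked at (3,2)]
  WR@(3,2): attacks (3,3) (3,4) (3,1) (3,0) (4,2) (5,2) (2,2) [ray(0,1) blocked at (3,4); ray(-1,0) blocked at (2,2)]
W attacks (3,5): yes

Answer: yes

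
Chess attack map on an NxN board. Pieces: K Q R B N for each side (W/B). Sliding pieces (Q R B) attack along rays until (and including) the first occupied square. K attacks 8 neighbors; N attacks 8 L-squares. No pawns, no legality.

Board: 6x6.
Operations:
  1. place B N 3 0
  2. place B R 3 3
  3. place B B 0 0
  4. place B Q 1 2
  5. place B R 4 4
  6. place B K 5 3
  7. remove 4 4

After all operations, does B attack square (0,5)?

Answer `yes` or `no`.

Answer: no

Derivation:
Op 1: place BN@(3,0)
Op 2: place BR@(3,3)
Op 3: place BB@(0,0)
Op 4: place BQ@(1,2)
Op 5: place BR@(4,4)
Op 6: place BK@(5,3)
Op 7: remove (4,4)
Per-piece attacks for B:
  BB@(0,0): attacks (1,1) (2,2) (3,3) [ray(1,1) blocked at (3,3)]
  BQ@(1,2): attacks (1,3) (1,4) (1,5) (1,1) (1,0) (2,2) (3,2) (4,2) (5,2) (0,2) (2,3) (3,4) (4,5) (2,1) (3,0) (0,3) (0,1) [ray(1,-1) blocked at (3,0)]
  BN@(3,0): attacks (4,2) (5,1) (2,2) (1,1)
  BR@(3,3): attacks (3,4) (3,5) (3,2) (3,1) (3,0) (4,3) (5,3) (2,3) (1,3) (0,3) [ray(0,-1) blocked at (3,0); ray(1,0) blocked at (5,3)]
  BK@(5,3): attacks (5,4) (5,2) (4,3) (4,4) (4,2)
B attacks (0,5): no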